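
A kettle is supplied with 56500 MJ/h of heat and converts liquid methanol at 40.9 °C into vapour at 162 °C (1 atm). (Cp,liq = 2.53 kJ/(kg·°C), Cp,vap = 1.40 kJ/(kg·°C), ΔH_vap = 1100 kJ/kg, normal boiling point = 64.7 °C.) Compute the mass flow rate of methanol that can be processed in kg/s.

ṁ = 12.1 kg/s

Δh = 2.53×(64.7−40.9) + 1100 + 1.40×(162−64.7) = 1296.4 kJ/kg
Q = 56500 MJ/h = 15694 kJ/s = 15694 kJ/s
ṁ = Q/Δh = 15694 / 1296.4 = 12.106 kg/s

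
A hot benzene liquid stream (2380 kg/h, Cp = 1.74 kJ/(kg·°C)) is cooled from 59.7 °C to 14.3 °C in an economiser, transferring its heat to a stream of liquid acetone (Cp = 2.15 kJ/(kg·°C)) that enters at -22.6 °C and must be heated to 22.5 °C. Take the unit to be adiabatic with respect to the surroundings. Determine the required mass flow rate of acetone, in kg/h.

ṁ_c = 1940 kg/h

Heat released by hot stream: Q = 2380 × 1.74 × (59.7 − 14.3) = 188010 kJ/h
Energy balance on cold side (adiabatic exchanger): Q = ṁ_c·Cp_c·(T_c,out − T_c,in)
ṁ_c = 188010 / [2.15 × (22.5 − -22.6)] = 1939 kg/h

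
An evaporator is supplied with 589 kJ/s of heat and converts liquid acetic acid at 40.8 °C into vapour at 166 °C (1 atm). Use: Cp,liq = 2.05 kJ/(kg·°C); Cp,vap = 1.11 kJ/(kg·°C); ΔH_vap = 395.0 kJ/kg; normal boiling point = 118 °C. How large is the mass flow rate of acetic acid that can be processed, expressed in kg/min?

ṁ = 58.3 kg/min

Δh = 2.05×(118−40.8) + 395.0 + 1.11×(166−118) = 606.54 kJ/kg
Q = 589 kJ/s = 589 kJ/s = 35340 kJ/min
ṁ = Q/Δh = 35340 / 606.54 = 58.265 kg/min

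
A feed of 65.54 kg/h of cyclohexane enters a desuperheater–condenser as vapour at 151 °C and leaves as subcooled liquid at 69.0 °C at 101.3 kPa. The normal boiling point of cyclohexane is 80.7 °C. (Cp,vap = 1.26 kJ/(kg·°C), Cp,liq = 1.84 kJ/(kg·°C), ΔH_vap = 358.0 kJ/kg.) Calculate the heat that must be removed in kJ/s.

vapour 151→80.7 °C: -88.578 kJ/kg
condensation at 80.7 °C: -358 kJ/kg
liquid 80.7→69.0 °C: -21.528 kJ/kg
Δh = -88.578 + -358 + -21.528 = -468.11 kJ/kg
Q = ṁ·Δh = 65.54 kg/h × -468.11 kJ/kg = -30680 kJ/h
|Q| = 8.5221 kW

Q_c = 8.52 kJ/s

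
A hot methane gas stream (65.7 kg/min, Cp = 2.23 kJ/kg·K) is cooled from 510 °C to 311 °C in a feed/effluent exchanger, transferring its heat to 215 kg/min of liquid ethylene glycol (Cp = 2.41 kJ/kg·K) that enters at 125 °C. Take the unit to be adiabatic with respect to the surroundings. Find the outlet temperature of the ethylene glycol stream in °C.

T_c,out = 181 °C

Heat released by hot stream: Q = 65.7 × 2.23 × (510 − 311) = 29156 kJ/min
Energy balance on cold side (adiabatic exchanger): Q = ṁ_c·Cp_c·(T_c,out − T_c,in)
T_c,out = 125 + 29156/(215 × 2.41) = 181.27 °C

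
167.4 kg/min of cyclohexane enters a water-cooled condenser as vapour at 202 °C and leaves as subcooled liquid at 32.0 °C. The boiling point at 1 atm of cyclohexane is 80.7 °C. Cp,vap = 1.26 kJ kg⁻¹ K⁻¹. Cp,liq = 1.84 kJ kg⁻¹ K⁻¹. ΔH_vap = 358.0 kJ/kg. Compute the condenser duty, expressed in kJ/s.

Q_c = 1680 kJ/s

vapour 202→80.7 °C: -152.84 kJ/kg
condensation at 80.7 °C: -358 kJ/kg
liquid 80.7→32.0 °C: -89.608 kJ/kg
Δh = -152.84 + -358 + -89.608 = -600.45 kJ/kg
Q = ṁ·Δh = 167.4 kg/min × -600.45 kJ/kg = -100510 kJ/min
|Q| = 1675.2 kW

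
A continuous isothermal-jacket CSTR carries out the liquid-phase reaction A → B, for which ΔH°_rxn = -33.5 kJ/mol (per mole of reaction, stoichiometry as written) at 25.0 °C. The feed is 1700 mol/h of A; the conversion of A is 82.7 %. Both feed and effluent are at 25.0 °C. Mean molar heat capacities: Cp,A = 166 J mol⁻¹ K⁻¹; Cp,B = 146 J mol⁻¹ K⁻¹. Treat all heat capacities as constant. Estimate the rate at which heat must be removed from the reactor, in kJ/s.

Extent of reaction ξ = 0.827 × 1700 = 1405.9 mol/h
Reaction term: ξ·ΔH°_rxn = 1405.9 × -33.5 = -47098 kJ/h
Q = ΔH = -47098 kJ/h = -13.083 kW
Heat removed = 13.083 kJ/s

Q_out = 13.1 kJ/s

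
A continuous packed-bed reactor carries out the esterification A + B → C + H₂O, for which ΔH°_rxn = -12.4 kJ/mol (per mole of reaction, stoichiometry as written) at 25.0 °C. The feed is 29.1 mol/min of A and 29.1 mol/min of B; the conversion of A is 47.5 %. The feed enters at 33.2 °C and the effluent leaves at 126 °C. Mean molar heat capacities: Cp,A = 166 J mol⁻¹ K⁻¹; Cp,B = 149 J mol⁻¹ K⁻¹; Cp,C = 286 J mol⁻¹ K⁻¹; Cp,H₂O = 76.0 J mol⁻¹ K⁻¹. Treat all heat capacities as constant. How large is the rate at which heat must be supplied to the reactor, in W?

Extent of reaction ξ = 0.475 × 29.1 = 13.822 mol/min
Reaction term: ξ·ΔH°_rxn = 13.822 × -12.4 = -171.4 kJ/min
Sensible, feed 33.2→25 °C: -75.165 kJ/min
Outlet flows (mol/min): A 15.278, B 15.278, C 13.822, H₂O 13.822
Sensible, products 25→126 °C: 991.43 kJ/min
Q = ΔH = 744.87 kJ/min = 12.414 kW
Heat supplied = 12414 W

Q_in = 12400 W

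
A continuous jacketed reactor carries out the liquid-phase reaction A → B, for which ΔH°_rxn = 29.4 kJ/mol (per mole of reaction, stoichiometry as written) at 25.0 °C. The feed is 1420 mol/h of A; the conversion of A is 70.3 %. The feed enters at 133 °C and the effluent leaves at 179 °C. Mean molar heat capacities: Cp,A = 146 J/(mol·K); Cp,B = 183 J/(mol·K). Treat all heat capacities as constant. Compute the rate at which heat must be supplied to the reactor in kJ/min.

Extent of reaction ξ = 0.703 × 1420 = 998.26 mol/h
Reaction term: ξ·ΔH°_rxn = 998.26 × 29.4 = 29349 kJ/h
Sensible, feed 133→25 °C: -22391 kJ/h
Outlet flows (mol/h): A 421.74, B 998.26
Sensible, products 25→179 °C: 37615 kJ/h
Q = ΔH = 44574 kJ/h = 12.382 kW
Heat supplied = 742.89 kJ/min

Q_in = 743 kJ/min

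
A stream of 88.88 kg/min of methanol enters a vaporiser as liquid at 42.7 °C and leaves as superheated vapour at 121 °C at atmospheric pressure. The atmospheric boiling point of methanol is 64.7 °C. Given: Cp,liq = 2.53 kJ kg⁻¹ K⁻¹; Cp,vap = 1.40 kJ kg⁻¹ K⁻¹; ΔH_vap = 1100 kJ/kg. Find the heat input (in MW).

Q = 1.83 MW

liquid 42.7→64.7 °C: 55.66 kJ/kg
vaporisation at 64.7 °C: 1100 kJ/kg
vapour 64.7→121 °C: 78.82 kJ/kg
Δh = 55.66 + 1100 + 78.82 = 1234.5 kJ/kg
Q = ṁ·Δh = 88.88 kg/min × 1234.5 kJ/kg = 109720 kJ/min
|Q| = 1828.7 kW = 1.8287 MW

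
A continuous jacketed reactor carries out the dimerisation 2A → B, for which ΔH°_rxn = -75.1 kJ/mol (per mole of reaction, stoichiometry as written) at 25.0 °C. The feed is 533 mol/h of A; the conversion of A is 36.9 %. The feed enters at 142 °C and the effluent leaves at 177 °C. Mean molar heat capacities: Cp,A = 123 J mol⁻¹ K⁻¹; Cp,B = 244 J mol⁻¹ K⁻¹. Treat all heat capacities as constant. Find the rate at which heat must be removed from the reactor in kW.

Extent of reaction ξ = 0.369 × 533 / 2 = 98.338 mol/h
Reaction term: ξ·ΔH°_rxn = 98.338 × -75.1 = -7385.2 kJ/h
Sensible, feed 142→25 °C: -7670.4 kJ/h
Outlet flows (mol/h): A 336.32, B 98.338
Sensible, products 25→177 °C: 9935.1 kJ/h
Q = ΔH = -5120.6 kJ/h = -1.4224 kW
Heat removed = 1.4224 kW

Q_out = 1.42 kW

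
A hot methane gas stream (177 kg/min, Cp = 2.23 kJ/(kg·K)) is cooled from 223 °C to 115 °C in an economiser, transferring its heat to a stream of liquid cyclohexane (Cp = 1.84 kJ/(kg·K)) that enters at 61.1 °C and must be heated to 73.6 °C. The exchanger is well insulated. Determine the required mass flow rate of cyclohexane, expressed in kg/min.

ṁ_c = 1850 kg/min

Heat released by hot stream: Q = 177 × 2.23 × (223 − 115) = 42629 kJ/min
Energy balance on cold side (adiabatic exchanger): Q = ṁ_c·Cp_c·(T_c,out − T_c,in)
ṁ_c = 42629 / [1.84 × (73.6 − 61.1)] = 1853.4 kg/min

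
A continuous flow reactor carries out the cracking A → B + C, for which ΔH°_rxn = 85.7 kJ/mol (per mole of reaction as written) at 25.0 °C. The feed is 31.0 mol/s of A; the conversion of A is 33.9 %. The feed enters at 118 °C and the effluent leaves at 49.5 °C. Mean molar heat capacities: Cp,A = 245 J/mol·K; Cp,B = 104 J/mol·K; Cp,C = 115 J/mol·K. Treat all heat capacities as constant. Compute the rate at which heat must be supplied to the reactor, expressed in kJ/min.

Extent of reaction ξ = 0.339 × 31.0 = 10.509 mol/s
Reaction term: ξ·ΔH°_rxn = 10.509 × 85.7 = 900.62 kJ/s
Sensible, feed 118→25 °C: -706.34 kJ/s
Outlet flows (mol/s): A 20.491, B 10.509, C 10.509
Sensible, products 25→49.5 °C: 179.38 kJ/s
Q = ΔH = 373.67 kJ/s = 373.67 kW
Heat supplied = 22420 kJ/min

Q_in = 22400 kJ/min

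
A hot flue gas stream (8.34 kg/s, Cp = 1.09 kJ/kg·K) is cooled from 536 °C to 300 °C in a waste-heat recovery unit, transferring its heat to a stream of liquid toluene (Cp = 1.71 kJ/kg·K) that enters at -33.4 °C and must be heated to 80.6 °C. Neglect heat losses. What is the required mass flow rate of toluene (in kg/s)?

ṁ_c = 11.0 kg/s

Heat released by hot stream: Q = 8.34 × 1.09 × (536 − 300) = 2145.4 kJ/s
Energy balance on cold side (adiabatic exchanger): Q = ṁ_c·Cp_c·(T_c,out − T_c,in)
ṁ_c = 2145.4 / [1.71 × (80.6 − -33.4)] = 11.005 kg/s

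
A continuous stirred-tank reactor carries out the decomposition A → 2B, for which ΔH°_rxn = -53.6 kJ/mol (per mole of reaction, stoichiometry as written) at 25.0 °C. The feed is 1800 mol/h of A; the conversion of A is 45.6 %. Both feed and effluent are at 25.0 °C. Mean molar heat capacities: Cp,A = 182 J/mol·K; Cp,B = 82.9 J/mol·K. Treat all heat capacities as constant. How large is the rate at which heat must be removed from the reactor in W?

Q_out = 12200 W

Extent of reaction ξ = 0.456 × 1800 = 820.8 mol/h
Reaction term: ξ·ΔH°_rxn = 820.8 × -53.6 = -43995 kJ/h
Q = ΔH = -43995 kJ/h = -12.221 kW
Heat removed = 12221 W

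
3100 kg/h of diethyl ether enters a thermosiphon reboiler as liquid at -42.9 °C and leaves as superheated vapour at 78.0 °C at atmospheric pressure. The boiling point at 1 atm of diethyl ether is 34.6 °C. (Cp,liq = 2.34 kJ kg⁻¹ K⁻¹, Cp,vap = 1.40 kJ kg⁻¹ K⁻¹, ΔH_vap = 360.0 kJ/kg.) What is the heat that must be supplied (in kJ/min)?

liquid -42.9→34.6 °C: 181.35 kJ/kg
vaporisation at 34.6 °C: 360 kJ/kg
vapour 34.6→78.0 °C: 60.76 kJ/kg
Δh = 181.35 + 360 + 60.76 = 602.11 kJ/kg
Q = ṁ·Δh = 3100 kg/h × 602.11 kJ/kg = 1.8665e+06 kJ/h
|Q| = 518.48 kW = 31109 kJ/min

Q = 31100 kJ/min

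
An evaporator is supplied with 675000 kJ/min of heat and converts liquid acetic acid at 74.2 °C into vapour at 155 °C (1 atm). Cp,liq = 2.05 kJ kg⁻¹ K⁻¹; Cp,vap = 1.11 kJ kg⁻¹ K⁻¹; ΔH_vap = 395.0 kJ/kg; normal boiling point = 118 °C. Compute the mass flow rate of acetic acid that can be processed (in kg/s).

Δh = 2.05×(118−74.2) + 395.0 + 1.11×(155−118) = 525.86 kJ/kg
Q = 675000 kJ/min = 11250 kJ/s = 11250 kJ/s
ṁ = Q/Δh = 11250 / 525.86 = 21.394 kg/s

ṁ = 21.4 kg/s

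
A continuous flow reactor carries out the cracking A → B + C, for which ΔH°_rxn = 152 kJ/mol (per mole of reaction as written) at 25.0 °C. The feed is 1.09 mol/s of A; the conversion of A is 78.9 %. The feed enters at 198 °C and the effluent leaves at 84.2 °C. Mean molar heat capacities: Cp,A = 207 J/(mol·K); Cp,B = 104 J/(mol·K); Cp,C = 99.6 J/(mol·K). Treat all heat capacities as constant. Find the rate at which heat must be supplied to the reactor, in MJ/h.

Q_in = 378 MJ/h

Extent of reaction ξ = 0.789 × 1.09 = 0.86001 mol/s
Reaction term: ξ·ΔH°_rxn = 0.86001 × 152 = 130.72 kJ/s
Sensible, feed 198→25 °C: -39.034 kJ/s
Outlet flows (mol/s): A 0.22999, B 0.86001, C 0.86001
Sensible, products 25→84.2 °C: 13.184 kJ/s
Q = ΔH = 104.87 kJ/s = 104.87 kW
Heat supplied = 377.54 MJ/h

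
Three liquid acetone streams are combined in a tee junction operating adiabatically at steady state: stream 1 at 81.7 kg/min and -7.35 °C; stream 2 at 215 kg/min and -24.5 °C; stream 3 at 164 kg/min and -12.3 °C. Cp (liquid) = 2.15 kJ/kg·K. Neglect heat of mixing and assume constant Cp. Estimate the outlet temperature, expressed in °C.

T_out = -17.1 °C

No heat crosses the boundary, so H_out = H_in.
T_out = Σ ṁᵢCp,ᵢTᵢ / Σ ṁᵢCp,ᵢ
      = -16953 / 990.5 = -17.116 °C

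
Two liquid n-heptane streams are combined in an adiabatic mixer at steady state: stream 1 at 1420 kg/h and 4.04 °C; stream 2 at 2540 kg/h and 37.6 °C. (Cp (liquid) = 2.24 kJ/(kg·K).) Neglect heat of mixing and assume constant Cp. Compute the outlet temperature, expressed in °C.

No heat crosses the boundary, so H_out = H_in.
Σ ṁᵢCp,ᵢTᵢ = 1420×2.24×4.04 + 2540×2.24×37.6 = 226780
Σ ṁᵢCp,ᵢ = 1420×2.24 + 2540×2.24 = 8870.4
T_out = 226780 / 8870.4 = 25.566 °C

T_out = 25.6 °C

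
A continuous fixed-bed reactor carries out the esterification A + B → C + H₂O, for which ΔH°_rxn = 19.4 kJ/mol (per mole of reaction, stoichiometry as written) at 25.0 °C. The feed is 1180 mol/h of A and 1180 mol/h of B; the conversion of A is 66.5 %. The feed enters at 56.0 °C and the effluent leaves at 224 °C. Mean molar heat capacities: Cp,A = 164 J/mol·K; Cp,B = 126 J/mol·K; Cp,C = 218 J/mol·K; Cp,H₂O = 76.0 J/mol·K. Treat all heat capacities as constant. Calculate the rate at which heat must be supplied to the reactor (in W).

Extent of reaction ξ = 0.665 × 1180 = 784.7 mol/h
Reaction term: ξ·ΔH°_rxn = 784.7 × 19.4 = 15223 kJ/h
Sensible, feed 56.0→25 °C: -10608 kJ/h
Outlet flows (mol/h): A 395.3, B 395.3, C 784.7, H₂O 784.7
Sensible, products 25→224 °C: 68722 kJ/h
Q = ΔH = 73337 kJ/h = 20.372 kW
Heat supplied = 20372 W

Q_in = 20400 W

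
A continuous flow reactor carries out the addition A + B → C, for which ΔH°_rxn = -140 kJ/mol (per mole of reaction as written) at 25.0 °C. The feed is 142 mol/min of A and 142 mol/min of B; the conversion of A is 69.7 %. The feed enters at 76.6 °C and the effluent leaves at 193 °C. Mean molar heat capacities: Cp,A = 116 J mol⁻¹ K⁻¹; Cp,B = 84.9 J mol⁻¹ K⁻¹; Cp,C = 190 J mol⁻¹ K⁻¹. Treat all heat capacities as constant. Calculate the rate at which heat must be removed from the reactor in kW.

Extent of reaction ξ = 0.697 × 142 = 98.974 mol/min
Reaction term: ξ·ΔH°_rxn = 98.974 × -140 = -13856 kJ/min
Sensible, feed 76.6→25 °C: -1472 kJ/min
Outlet flows (mol/min): A 43.026, B 43.026, C 98.974
Sensible, products 25→193 °C: 4611.4 kJ/min
Q = ΔH = -10717 kJ/min = -178.62 kW
Heat removed = 178.62 kW

Q_out = 179 kW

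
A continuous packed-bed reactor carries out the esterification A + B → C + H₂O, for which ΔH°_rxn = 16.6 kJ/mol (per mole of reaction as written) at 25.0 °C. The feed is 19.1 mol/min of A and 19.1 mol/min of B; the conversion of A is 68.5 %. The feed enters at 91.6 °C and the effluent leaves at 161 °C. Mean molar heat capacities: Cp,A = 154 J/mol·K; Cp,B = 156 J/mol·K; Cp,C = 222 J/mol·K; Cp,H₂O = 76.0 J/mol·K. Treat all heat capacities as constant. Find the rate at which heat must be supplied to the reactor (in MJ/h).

Extent of reaction ξ = 0.685 × 19.1 = 13.084 mol/min
Reaction term: ξ·ΔH°_rxn = 13.084 × 16.6 = 217.19 kJ/min
Sensible, feed 91.6→25 °C: -394.34 kJ/min
Outlet flows (mol/min): A 6.0165, B 6.0165, C 13.084, H₂O 13.084
Sensible, products 25→161 °C: 783.9 kJ/min
Q = ΔH = 606.75 kJ/min = 10.113 kW
Heat supplied = 36.405 MJ/h

Q_in = 36.4 MJ/h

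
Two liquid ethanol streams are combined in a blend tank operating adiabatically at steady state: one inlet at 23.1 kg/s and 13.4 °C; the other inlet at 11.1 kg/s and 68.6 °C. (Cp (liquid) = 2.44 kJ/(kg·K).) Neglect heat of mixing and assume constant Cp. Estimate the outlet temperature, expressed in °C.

T_out = 31.3 °C

Energy balance with Q = 0: Σ ṁᵢCp,ᵢ(T_out − Tᵢ) = 0
T_out = Σ ṁᵢCp,ᵢTᵢ / Σ ṁᵢCp,ᵢ
      = 2613.2 / 83.448 = 31.316 °C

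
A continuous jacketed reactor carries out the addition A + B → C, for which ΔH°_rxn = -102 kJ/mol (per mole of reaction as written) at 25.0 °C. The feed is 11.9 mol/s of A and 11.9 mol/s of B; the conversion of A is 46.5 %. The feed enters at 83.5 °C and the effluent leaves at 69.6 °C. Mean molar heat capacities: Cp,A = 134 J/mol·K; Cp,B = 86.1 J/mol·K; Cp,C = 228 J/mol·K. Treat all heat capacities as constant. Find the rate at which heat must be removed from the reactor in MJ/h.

Q_out = 2160 MJ/h

Extent of reaction ξ = 0.465 × 11.9 = 5.5335 mol/s
Reaction term: ξ·ΔH°_rxn = 5.5335 × -102 = -564.42 kJ/s
Sensible, feed 83.5→25 °C: -153.22 kJ/s
Outlet flows (mol/s): A 6.3665, B 6.3665, C 5.5335
Sensible, products 25→69.6 °C: 118.77 kJ/s
Q = ΔH = -598.87 kJ/s = -598.87 kW
Heat removed = 2155.9 MJ/h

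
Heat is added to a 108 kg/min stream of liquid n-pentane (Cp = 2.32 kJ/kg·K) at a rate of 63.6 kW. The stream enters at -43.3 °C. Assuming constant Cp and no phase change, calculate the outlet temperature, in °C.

Q = 63.6 kW = 3816 kJ/min
ΔT = Q/(ṁ·Cp) = 3816/(108×2.32) = 15.23 K
T_out = -43.3 + 15.23 = -28.07 °C

T_out = -28.1 °C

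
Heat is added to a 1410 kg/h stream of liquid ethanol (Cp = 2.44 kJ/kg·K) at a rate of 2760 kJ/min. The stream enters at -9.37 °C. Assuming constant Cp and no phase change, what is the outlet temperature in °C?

Q = 2760 kJ/min = 165600 kJ/h
ΔT = Q/(ṁ·Cp) = 165600/(1410×2.44) = 48.134 K
T_out = -9.37 + 48.134 = 38.764 °C

T_out = 38.8 °C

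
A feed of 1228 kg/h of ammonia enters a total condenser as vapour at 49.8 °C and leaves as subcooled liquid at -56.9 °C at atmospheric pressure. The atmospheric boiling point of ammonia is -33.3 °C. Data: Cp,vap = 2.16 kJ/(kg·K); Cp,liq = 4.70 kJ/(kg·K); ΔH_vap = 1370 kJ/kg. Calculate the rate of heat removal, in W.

vapour 49.8→-33.3 °C: -179.5 kJ/kg
condensation at -33.3 °C: -1370 kJ/kg
liquid -33.3→-56.9 °C: -110.92 kJ/kg
Δh = -179.5 + -1370 + -110.92 = -1660.4 kJ/kg
Q = ṁ·Δh = 1228 kg/h × -1660.4 kJ/kg = -2.039e+06 kJ/h
|Q| = 566.39 kW = 566390 W

Q_c = 566000 W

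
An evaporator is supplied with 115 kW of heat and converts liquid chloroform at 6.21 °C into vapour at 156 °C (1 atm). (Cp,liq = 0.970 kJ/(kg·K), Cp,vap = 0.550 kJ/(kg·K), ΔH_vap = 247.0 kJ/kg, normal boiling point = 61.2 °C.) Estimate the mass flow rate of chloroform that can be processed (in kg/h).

Δh = 0.970×(61.2−6.21) + 247.0 + 0.550×(156−61.2) = 352.48 kJ/kg
Q = 115 kW = 115 kJ/s = 414000 kJ/h
ṁ = Q/Δh = 414000 / 352.48 = 1174.5 kg/h

ṁ = 1170 kg/h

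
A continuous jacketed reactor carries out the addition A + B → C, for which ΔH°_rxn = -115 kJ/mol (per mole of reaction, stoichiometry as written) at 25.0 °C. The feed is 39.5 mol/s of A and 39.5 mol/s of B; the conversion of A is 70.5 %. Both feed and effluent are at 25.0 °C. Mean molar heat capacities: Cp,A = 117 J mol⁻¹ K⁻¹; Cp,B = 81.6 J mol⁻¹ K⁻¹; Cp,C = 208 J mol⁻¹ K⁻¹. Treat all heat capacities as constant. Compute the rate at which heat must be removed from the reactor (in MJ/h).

Extent of reaction ξ = 0.705 × 39.5 = 27.848 mol/s
Reaction term: ξ·ΔH°_rxn = 27.848 × -115 = -3202.5 kJ/s
Q = ΔH = -3202.5 kJ/s = -3202.5 kW
Heat removed = 11529 MJ/h

Q_out = 11500 MJ/h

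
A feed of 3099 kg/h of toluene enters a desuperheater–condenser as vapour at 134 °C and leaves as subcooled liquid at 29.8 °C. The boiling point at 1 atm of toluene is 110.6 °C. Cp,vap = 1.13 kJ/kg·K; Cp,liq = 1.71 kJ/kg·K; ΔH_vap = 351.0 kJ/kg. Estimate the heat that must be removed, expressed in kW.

vapour 134→110.6 °C: -26.442 kJ/kg
condensation at 110.6 °C: -351 kJ/kg
liquid 110.6→29.8 °C: -138.17 kJ/kg
Δh = -26.442 + -351 + -138.17 = -515.61 kJ/kg
Q = ṁ·Δh = 3099 kg/h × -515.61 kJ/kg = -1.5979e+06 kJ/h
|Q| = 443.85 kW

Q_c = 444 kW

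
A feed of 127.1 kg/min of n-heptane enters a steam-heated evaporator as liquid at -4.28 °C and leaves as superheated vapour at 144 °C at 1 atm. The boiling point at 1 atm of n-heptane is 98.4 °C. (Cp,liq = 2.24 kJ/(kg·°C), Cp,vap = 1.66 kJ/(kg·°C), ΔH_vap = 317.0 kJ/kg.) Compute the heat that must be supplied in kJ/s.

liquid -4.28→98.4 °C: 230 kJ/kg
vaporisation at 98.4 °C: 317 kJ/kg
vapour 98.4→144 °C: 75.696 kJ/kg
Δh = 230 + 317 + 75.696 = 622.7 kJ/kg
Q = ṁ·Δh = 127.1 kg/min × 622.7 kJ/kg = 79145 kJ/min
|Q| = 1319.1 kW

Q = 1320 kJ/s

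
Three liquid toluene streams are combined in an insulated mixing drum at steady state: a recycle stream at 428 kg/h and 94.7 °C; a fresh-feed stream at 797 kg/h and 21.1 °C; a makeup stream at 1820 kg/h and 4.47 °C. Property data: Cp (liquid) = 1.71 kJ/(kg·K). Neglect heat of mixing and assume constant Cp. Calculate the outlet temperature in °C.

Energy balance with Q = 0: Σ ṁᵢCp,ᵢ(T_out − Tᵢ) = 0
T_out = Σ ṁᵢCp,ᵢTᵢ / Σ ṁᵢCp,ᵢ
      = 111980 / 5206.9 = 21.505 °C

T_out = 21.5 °C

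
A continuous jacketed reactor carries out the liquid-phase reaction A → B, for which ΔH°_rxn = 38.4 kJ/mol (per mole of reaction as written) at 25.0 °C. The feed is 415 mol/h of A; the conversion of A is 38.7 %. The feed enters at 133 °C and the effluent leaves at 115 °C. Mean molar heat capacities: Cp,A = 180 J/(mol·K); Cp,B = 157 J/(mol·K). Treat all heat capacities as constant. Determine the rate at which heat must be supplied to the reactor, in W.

Q_in = 1250 W

Extent of reaction ξ = 0.387 × 415 = 160.61 mol/h
Reaction term: ξ·ΔH°_rxn = 160.61 × 38.4 = 6167.2 kJ/h
Sensible, feed 133→25 °C: -8067.6 kJ/h
Outlet flows (mol/h): A 254.39, B 160.61
Sensible, products 25→115 °C: 6390.5 kJ/h
Q = ΔH = 4490.2 kJ/h = 1.2473 kW
Heat supplied = 1247.3 W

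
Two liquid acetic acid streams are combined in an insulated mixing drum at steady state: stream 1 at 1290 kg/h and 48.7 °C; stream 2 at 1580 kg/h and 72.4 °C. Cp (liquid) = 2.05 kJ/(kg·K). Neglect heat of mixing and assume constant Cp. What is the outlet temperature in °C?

T_out = 61.7 °C

Energy balance with Q = 0: Σ ṁᵢCp,ᵢ(T_out − Tᵢ) = 0
Σ ṁᵢCp,ᵢTᵢ = 1290×2.05×48.7 + 1580×2.05×72.4 = 363290
Σ ṁᵢCp,ᵢ = 1290×2.05 + 1580×2.05 = 5883.5
T_out = 363290 / 5883.5 = 61.747 °C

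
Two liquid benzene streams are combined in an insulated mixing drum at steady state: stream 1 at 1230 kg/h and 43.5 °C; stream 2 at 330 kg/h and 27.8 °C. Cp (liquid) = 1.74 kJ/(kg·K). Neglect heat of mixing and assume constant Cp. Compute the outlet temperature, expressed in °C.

No heat crosses the boundary, so H_out = H_in.
T_out = Σ ṁᵢCp,ᵢTᵢ / Σ ṁᵢCp,ᵢ
      = 109060 / 2714.4 = 40.179 °C

T_out = 40.2 °C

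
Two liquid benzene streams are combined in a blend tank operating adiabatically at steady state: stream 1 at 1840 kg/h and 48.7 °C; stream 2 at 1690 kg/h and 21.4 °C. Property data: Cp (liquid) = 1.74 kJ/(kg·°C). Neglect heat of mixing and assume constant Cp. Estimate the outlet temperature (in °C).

No heat crosses the boundary, so H_out = H_in.
T_out = Σ ṁᵢCp,ᵢTᵢ / Σ ṁᵢCp,ᵢ
      = 218850 / 6142.2 = 35.63 °C

T_out = 35.6 °C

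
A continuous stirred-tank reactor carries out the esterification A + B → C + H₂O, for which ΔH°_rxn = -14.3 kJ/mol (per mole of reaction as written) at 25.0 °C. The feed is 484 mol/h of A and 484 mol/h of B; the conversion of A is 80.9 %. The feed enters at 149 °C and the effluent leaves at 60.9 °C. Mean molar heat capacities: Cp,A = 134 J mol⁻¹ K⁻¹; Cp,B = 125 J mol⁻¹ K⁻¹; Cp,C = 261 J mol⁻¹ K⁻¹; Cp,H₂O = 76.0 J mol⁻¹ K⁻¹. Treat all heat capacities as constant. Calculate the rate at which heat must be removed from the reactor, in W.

Extent of reaction ξ = 0.809 × 484 = 391.56 mol/h
Reaction term: ξ·ΔH°_rxn = 391.56 × -14.3 = -5599.3 kJ/h
Sensible, feed 149→25 °C: -15544 kJ/h
Outlet flows (mol/h): A 92.444, B 92.444, C 391.56, H₂O 391.56
Sensible, products 25→60.9 °C: 5596.7 kJ/h
Q = ΔH = -15547 kJ/h = -4.3185 kW
Heat removed = 4318.5 W

Q_out = 4320 W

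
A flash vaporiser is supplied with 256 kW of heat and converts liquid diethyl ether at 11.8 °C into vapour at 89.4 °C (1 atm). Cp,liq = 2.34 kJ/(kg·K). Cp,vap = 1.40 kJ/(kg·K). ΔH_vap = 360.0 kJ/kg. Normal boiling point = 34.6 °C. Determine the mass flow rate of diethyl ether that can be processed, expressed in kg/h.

Δh = 2.34×(34.6−11.8) + 360.0 + 1.40×(89.4−34.6) = 490.07 kJ/kg
Q = 256 kW = 256 kJ/s = 921600 kJ/h
ṁ = Q/Δh = 921600 / 490.07 = 1880.5 kg/h

ṁ = 1880 kg/h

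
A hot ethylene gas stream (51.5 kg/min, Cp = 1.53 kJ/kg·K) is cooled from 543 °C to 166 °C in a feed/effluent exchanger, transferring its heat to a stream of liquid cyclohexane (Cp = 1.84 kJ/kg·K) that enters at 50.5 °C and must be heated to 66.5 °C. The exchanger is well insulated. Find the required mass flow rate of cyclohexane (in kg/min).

ṁ_c = 1010 kg/min

Heat released by hot stream: Q = 51.5 × 1.53 × (543 − 166) = 29706 kJ/min
Energy balance on cold side (adiabatic exchanger): Q = ṁ_c·Cp_c·(T_c,out − T_c,in)
ṁ_c = 29706 / [1.84 × (66.5 − 50.5)] = 1009 kg/min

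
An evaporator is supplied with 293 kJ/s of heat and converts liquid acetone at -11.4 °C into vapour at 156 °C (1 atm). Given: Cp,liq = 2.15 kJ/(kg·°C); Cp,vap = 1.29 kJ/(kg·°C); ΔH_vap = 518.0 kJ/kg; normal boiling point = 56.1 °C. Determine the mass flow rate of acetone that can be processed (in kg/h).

ṁ = 1330 kg/h

Δh = 2.15×(56.1−-11.4) + 518.0 + 1.29×(156−56.1) = 792 kJ/kg
Q = 293 kJ/s = 293 kJ/s = 1.0548e+06 kJ/h
ṁ = Q/Δh = 1.0548e+06 / 792 = 1331.8 kg/h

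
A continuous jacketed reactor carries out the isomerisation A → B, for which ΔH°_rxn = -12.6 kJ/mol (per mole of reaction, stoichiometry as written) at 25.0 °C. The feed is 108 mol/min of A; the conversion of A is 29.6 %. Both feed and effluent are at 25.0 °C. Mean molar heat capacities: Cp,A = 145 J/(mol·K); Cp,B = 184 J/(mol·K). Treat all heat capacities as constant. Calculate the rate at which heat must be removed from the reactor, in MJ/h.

Extent of reaction ξ = 0.296 × 108 = 31.968 mol/min
Reaction term: ξ·ΔH°_rxn = 31.968 × -12.6 = -402.8 kJ/min
Q = ΔH = -402.8 kJ/min = -6.7133 kW
Heat removed = 24.168 MJ/h

Q_out = 24.2 MJ/h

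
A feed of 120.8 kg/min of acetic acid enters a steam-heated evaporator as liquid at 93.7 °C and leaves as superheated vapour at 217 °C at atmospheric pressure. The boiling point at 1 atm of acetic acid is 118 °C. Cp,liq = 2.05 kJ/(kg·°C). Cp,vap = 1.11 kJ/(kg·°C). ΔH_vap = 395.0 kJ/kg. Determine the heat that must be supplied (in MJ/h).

Q = 4020 MJ/h

liquid 93.7→118 °C: 49.815 kJ/kg
vaporisation at 118 °C: 395 kJ/kg
vapour 118→217 °C: 109.89 kJ/kg
Δh = 49.815 + 395 + 109.89 = 554.71 kJ/kg
Q = ṁ·Δh = 120.8 kg/min × 554.71 kJ/kg = 67008 kJ/min
|Q| = 1116.8 kW = 4020.5 MJ/h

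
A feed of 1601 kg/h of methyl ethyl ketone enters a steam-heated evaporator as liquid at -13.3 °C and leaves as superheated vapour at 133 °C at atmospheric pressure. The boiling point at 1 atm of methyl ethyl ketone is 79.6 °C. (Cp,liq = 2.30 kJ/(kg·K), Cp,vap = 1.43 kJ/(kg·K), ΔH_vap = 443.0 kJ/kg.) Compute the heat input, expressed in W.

liquid -13.3→79.6 °C: 213.67 kJ/kg
vaporisation at 79.6 °C: 443 kJ/kg
vapour 79.6→133 °C: 76.362 kJ/kg
Δh = 213.67 + 443 + 76.362 = 733.03 kJ/kg
Q = ṁ·Δh = 1601 kg/h × 733.03 kJ/kg = 1.1736e+06 kJ/h
|Q| = 326 kW = 326000 W

Q = 326000 W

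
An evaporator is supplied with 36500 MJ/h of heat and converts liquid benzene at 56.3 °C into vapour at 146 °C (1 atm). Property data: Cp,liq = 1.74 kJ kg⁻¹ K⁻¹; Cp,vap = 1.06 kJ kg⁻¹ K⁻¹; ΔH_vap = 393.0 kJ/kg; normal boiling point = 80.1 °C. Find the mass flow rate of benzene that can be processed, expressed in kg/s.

Δh = 1.74×(80.1−56.3) + 393.0 + 1.06×(146−80.1) = 504.27 kJ/kg
Q = 36500 MJ/h = 10139 kJ/s = 10139 kJ/s
ṁ = Q/Δh = 10139 / 504.27 = 20.106 kg/s

ṁ = 20.1 kg/s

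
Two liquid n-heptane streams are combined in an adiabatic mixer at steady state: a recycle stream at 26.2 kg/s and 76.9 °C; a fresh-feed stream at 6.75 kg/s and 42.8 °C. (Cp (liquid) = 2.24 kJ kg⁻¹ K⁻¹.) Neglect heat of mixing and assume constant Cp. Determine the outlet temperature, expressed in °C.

T_out = 69.9 °C

No heat crosses the boundary, so H_out = H_in.
Σ ṁᵢCp,ᵢTᵢ = 26.2×2.24×76.9 + 6.75×2.24×42.8 = 5160.2
Σ ṁᵢCp,ᵢ = 26.2×2.24 + 6.75×2.24 = 73.808
T_out = 5160.2 / 73.808 = 69.914 °C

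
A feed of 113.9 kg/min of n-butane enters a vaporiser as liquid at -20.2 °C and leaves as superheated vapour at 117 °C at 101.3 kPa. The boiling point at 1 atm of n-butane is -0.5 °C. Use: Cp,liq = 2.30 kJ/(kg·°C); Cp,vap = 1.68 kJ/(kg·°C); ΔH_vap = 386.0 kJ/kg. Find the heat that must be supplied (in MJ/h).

liquid -20.2→-0.5 °C: 45.31 kJ/kg
vaporisation at -0.5 °C: 386 kJ/kg
vapour -0.5→117 °C: 197.4 kJ/kg
Δh = 45.31 + 386 + 197.4 = 628.71 kJ/kg
Q = ṁ·Δh = 113.9 kg/min × 628.71 kJ/kg = 71610 kJ/min
|Q| = 1193.5 kW = 4296.6 MJ/h

Q = 4300 MJ/h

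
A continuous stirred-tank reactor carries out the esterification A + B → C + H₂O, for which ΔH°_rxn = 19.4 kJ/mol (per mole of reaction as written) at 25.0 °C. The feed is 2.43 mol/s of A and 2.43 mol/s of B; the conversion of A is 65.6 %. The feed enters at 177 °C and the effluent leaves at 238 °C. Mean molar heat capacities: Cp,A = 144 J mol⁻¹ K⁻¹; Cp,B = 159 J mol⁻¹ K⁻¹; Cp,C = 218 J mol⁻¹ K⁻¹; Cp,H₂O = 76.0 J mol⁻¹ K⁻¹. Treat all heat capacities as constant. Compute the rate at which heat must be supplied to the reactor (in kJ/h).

Q_in = 262000 kJ/h

Extent of reaction ξ = 0.656 × 2.43 = 1.5941 mol/s
Reaction term: ξ·ΔH°_rxn = 1.5941 × 19.4 = 30.925 kJ/s
Sensible, feed 177→25 °C: -111.92 kJ/s
Outlet flows (mol/s): A 0.83592, B 0.83592, C 1.5941, H₂O 1.5941
Sensible, products 25→238 °C: 153.77 kJ/s
Q = ΔH = 72.783 kJ/s = 72.783 kW
Heat supplied = 262020 kJ/h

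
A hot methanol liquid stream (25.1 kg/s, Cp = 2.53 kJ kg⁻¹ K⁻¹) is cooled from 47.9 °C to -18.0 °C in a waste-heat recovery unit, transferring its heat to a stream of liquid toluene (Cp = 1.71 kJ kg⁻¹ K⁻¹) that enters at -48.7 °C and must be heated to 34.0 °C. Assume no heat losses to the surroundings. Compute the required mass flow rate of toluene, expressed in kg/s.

ṁ_c = 29.6 kg/s

Heat released by hot stream: Q = 25.1 × 2.53 × (47.9 − -18.0) = 4184.8 kJ/s
Energy balance on cold side (adiabatic exchanger): Q = ṁ_c·Cp_c·(T_c,out − T_c,in)
ṁ_c = 4184.8 / [1.71 × (34.0 − -48.7)] = 29.592 kg/s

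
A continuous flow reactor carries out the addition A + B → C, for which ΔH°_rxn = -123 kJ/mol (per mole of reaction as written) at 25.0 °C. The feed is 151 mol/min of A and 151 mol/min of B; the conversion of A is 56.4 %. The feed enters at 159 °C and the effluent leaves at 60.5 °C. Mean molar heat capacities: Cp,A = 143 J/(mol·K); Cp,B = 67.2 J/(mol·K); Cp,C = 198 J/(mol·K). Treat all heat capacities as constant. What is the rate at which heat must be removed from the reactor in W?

Q_out = 227000 W

Extent of reaction ξ = 0.564 × 151 = 85.164 mol/min
Reaction term: ξ·ΔH°_rxn = 85.164 × -123 = -10475 kJ/min
Sensible, feed 159→25 °C: -4253.2 kJ/min
Outlet flows (mol/min): A 65.836, B 65.836, C 85.164
Sensible, products 25→60.5 °C: 1089.9 kJ/min
Q = ΔH = -13638 kJ/min = -227.31 kW
Heat removed = 227310 W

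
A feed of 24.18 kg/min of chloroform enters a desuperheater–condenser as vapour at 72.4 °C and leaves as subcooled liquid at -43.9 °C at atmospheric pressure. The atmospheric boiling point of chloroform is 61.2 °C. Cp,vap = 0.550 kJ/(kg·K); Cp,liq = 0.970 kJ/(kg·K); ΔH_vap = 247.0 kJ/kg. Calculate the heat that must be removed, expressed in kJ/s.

vapour 72.4→61.2 °C: -6.16 kJ/kg
condensation at 61.2 °C: -247 kJ/kg
liquid 61.2→-43.9 °C: -101.95 kJ/kg
Δh = -6.16 + -247 + -101.95 = -355.11 kJ/kg
Q = ṁ·Δh = 24.18 kg/min × -355.11 kJ/kg = -8586.5 kJ/min
|Q| = 143.11 kW

Q_c = 143 kJ/s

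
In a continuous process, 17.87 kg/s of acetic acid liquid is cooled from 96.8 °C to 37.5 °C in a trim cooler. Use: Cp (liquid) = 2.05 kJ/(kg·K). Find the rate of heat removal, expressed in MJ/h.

Q_c = 7820 MJ/h

Q = ṁ·Cp·ΔT = 17.87 × 2.05 × (37.5 − 96.8) = -2172.4 kJ/s
Cooling duty = 7820.5 MJ/h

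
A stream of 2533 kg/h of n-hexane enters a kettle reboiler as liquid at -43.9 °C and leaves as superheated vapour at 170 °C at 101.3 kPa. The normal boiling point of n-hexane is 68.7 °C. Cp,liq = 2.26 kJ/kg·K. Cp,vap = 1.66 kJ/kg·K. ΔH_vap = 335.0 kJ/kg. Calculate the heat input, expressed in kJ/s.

liquid -43.9→68.7 °C: 254.48 kJ/kg
vaporisation at 68.7 °C: 335 kJ/kg
vapour 68.7→170 °C: 168.16 kJ/kg
Δh = 254.48 + 335 + 168.16 = 757.63 kJ/kg
Q = ṁ·Δh = 2533 kg/h × 757.63 kJ/kg = 1.9191e+06 kJ/h
|Q| = 533.08 kW

Q = 533 kJ/s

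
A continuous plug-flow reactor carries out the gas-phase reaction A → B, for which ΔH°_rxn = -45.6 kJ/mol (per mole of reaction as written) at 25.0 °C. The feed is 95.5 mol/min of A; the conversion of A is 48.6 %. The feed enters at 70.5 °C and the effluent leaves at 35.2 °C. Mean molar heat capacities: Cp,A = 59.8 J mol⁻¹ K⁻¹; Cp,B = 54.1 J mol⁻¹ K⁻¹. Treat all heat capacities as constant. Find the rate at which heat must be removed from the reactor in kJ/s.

Extent of reaction ξ = 0.486 × 95.5 = 46.413 mol/min
Reaction term: ξ·ΔH°_rxn = 46.413 × -45.6 = -2116.4 kJ/min
Sensible, feed 70.5→25 °C: -259.85 kJ/min
Outlet flows (mol/min): A 49.087, B 46.413
Sensible, products 25→35.2 °C: 55.553 kJ/min
Q = ΔH = -2320.7 kJ/min = -38.679 kW
Heat removed = 38.679 kJ/s

Q_out = 38.7 kJ/s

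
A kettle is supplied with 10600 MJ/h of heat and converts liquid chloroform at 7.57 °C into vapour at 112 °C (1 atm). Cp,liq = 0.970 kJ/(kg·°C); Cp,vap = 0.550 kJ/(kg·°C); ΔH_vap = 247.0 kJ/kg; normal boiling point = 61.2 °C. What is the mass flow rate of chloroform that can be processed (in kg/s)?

ṁ = 9.01 kg/s

Δh = 0.970×(61.2−7.57) + 247.0 + 0.550×(112−61.2) = 326.96 kJ/kg
Q = 10600 MJ/h = 2944.4 kJ/s = 2944.4 kJ/s
ṁ = Q/Δh = 2944.4 / 326.96 = 9.0055 kg/s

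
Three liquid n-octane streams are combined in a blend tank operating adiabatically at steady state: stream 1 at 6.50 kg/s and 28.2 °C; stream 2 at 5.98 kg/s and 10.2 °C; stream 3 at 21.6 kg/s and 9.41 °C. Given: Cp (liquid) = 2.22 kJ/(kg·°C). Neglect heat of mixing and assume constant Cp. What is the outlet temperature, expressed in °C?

Adiabatic, steady state ⇒ Σ ṁᵢCp,ᵢ(T_out − Tᵢ) = 0
Σ ṁᵢCp,ᵢTᵢ = 6.50×2.22×28.2 + 5.98×2.22×10.2 + 21.6×2.22×9.41 = 993.57
Σ ṁᵢCp,ᵢ = 6.50×2.22 + 5.98×2.22 + 21.6×2.22 = 75.658
T_out = 993.57 / 75.658 = 13.132 °C

T_out = 13.1 °C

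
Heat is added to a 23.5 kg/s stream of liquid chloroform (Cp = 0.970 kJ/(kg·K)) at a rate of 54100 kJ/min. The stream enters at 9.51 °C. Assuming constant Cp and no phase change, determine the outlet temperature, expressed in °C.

T_out = 49.1 °C

Q = 54100 kJ/min = 901.67 kJ/s
ΔT = Q/(ṁ·Cp) = 901.67/(23.5×0.970) = 39.555 K
T_out = 9.51 + 39.555 = 49.065 °C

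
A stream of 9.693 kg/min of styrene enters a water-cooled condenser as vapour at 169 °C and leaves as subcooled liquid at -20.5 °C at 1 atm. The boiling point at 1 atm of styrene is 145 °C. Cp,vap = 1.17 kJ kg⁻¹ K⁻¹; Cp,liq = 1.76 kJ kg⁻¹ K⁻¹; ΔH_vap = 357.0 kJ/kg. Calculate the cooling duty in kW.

Q_c = 109 kW

vapour 169→145 °C: -28.08 kJ/kg
condensation at 145 °C: -357 kJ/kg
liquid 145→-20.5 °C: -291.28 kJ/kg
Δh = -28.08 + -357 + -291.28 = -676.36 kJ/kg
Q = ṁ·Δh = 9.693 kg/min × -676.36 kJ/kg = -6556 kJ/min
|Q| = 109.27 kW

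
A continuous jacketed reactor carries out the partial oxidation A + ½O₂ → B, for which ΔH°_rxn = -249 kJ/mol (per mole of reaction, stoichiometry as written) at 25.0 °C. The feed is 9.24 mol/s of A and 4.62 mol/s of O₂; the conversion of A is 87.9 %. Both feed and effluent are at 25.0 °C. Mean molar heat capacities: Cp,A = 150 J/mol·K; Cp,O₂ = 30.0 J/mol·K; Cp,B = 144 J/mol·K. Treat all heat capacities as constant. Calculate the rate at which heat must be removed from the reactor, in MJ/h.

Extent of reaction ξ = 0.879 × 9.24 = 8.122 mol/s
Reaction term: ξ·ΔH°_rxn = 8.122 × -249 = -2022.4 kJ/s
Q = ΔH = -2022.4 kJ/s = -2022.4 kW
Heat removed = 7280.5 MJ/h

Q_out = 7280 MJ/h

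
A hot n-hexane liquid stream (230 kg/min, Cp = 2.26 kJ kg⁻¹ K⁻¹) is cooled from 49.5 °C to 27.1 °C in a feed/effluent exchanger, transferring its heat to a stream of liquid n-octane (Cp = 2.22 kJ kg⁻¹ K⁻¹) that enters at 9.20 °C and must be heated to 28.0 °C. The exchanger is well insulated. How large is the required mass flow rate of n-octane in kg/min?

Heat released by hot stream: Q = 230 × 2.26 × (49.5 − 27.1) = 11644 kJ/min
Energy balance on cold side (adiabatic exchanger): Q = ṁ_c·Cp_c·(T_c,out − T_c,in)
ṁ_c = 11644 / [2.22 × (28.0 − 9.20)] = 278.98 kg/min

ṁ_c = 279 kg/min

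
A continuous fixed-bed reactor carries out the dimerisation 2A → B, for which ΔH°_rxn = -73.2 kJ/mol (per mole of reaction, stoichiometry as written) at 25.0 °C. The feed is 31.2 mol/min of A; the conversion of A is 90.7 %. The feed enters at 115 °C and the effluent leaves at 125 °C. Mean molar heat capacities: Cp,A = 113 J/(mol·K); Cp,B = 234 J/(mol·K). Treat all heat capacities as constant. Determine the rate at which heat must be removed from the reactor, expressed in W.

Q_out = 16500 W

Extent of reaction ξ = 0.907 × 31.2 / 2 = 14.149 mol/min
Reaction term: ξ·ΔH°_rxn = 14.149 × -73.2 = -1035.7 kJ/min
Sensible, feed 115→25 °C: -317.3 kJ/min
Outlet flows (mol/min): A 2.9016, B 14.149
Sensible, products 25→125 °C: 363.88 kJ/min
Q = ΔH = -989.15 kJ/min = -16.486 kW
Heat removed = 16486 W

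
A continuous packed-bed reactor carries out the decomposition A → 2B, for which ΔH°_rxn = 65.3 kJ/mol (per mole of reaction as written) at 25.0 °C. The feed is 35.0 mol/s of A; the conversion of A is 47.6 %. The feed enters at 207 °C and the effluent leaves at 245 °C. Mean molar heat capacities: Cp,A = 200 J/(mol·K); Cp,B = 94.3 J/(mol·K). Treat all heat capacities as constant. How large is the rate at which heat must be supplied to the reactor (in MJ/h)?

Q_in = 4720 MJ/h

Extent of reaction ξ = 0.476 × 35.0 = 16.66 mol/s
Reaction term: ξ·ΔH°_rxn = 16.66 × 65.3 = 1087.9 kJ/s
Sensible, feed 207→25 °C: -1274 kJ/s
Outlet flows (mol/s): A 18.34, B 33.32
Sensible, products 25→245 °C: 1498.2 kJ/s
Q = ΔH = 1312.1 kJ/s = 1312.1 kW
Heat supplied = 4723.6 MJ/h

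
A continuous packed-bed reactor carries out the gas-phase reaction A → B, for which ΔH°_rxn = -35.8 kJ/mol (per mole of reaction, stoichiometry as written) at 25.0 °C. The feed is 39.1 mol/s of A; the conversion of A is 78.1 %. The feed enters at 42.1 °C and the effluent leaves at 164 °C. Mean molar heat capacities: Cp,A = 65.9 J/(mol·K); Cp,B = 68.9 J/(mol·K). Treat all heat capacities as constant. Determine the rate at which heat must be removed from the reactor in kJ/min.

Extent of reaction ξ = 0.781 × 39.1 = 30.537 mol/s
Reaction term: ξ·ΔH°_rxn = 30.537 × -35.8 = -1093.2 kJ/s
Sensible, feed 42.1→25 °C: -44.061 kJ/s
Outlet flows (mol/s): A 8.5629, B 30.537
Sensible, products 25→164 °C: 370.89 kJ/s
Q = ΔH = -766.4 kJ/s = -766.4 kW
Heat removed = 45984 kJ/min

Q_out = 46000 kJ/min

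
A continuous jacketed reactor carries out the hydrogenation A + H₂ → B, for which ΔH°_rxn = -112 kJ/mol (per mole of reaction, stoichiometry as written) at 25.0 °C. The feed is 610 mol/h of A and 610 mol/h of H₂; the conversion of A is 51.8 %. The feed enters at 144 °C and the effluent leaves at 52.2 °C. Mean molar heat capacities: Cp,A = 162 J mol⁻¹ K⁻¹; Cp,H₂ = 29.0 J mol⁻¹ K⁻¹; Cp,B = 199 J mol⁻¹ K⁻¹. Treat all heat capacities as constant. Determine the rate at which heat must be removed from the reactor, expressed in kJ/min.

Q_out = 767 kJ/min

Extent of reaction ξ = 0.518 × 610 = 315.98 mol/h
Reaction term: ξ·ΔH°_rxn = 315.98 × -112 = -35390 kJ/h
Sensible, feed 144→25 °C: -13865 kJ/h
Outlet flows (mol/h): A 294.02, H₂ 294.02, B 315.98
Sensible, products 25→52.2 °C: 3237.8 kJ/h
Q = ΔH = -46017 kJ/h = -12.782 kW
Heat removed = 766.94 kJ/min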